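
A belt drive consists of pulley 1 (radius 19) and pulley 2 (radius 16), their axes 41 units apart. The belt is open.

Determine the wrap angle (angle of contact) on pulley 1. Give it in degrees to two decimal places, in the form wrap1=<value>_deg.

open belt: β = asin((r2−r1)/C) = asin(-3/41) = -4.1961°
wrap1 = π − 2β = 188.3922°
wrap2 = π + 2β = 171.6078°

wrap1=188.39_deg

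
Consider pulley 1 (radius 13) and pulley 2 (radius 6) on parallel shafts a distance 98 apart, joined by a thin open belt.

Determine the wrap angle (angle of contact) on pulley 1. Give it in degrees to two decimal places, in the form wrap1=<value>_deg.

wrap1=188.19_deg

open belt: β = asin((r2−r1)/C) = asin(-7/98) = -4.0960°
wrap1 = π − 2β = 188.1921°
wrap2 = π + 2β = 171.8079°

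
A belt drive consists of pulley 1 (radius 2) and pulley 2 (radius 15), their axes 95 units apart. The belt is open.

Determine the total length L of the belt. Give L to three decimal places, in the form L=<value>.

open belt: β = asin((r2−r1)/C) = asin(13/95) = 7.8652°
wrap1 = π − 2β = 164.2697°
wrap2 = π + 2β = 195.7303°
tangent length = C·cosβ = 94.1063
L = r1·wrap1 + r2·wrap2 + 2·C·cosβ = 2·2.8670 + 15·3.4161 + 2·94.1063 = 245.1888

L=245.189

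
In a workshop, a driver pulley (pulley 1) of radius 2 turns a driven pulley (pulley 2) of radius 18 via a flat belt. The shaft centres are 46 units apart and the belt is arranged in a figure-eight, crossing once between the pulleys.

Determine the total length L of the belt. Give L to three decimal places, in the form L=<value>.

crossed belt: β = asin((r1+r2)/C) = asin(20/46) = 25.7715°
wrap1 = wrap2 = π + 2β = 231.5429°
tangent length = C·cosβ = 41.4246
L = (r1+r2)·wrap + 2·C·cosβ = 20·4.0412 + 2·41.4246 = 163.6730

L=163.673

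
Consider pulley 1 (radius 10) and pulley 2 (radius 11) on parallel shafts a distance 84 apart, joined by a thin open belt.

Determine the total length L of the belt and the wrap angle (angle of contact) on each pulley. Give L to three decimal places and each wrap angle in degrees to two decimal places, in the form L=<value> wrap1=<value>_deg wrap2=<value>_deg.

open belt: β = asin((r2−r1)/C) = asin(1/84) = 0.6821°
wrap1 = π − 2β = 178.6358°
wrap2 = π + 2β = 181.3642°
tangent length = C·cosβ = 83.9940
L = r1·wrap1 + r2·wrap2 + 2·C·cosβ = 10·3.1178 + 11·3.1654 + 2·83.9940 = 233.9854

L=233.985 wrap1=178.64_deg wrap2=181.36_deg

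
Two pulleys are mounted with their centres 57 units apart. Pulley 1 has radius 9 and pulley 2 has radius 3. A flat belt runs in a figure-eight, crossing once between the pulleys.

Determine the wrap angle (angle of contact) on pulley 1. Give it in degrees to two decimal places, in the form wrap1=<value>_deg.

crossed belt: β = asin((r1+r2)/C) = asin(12/57) = 12.1532°
wrap1 = wrap2 = π + 2β = 204.3064°

wrap1=204.31_deg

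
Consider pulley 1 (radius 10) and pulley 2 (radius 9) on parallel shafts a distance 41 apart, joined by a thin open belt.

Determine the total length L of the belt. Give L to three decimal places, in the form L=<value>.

open belt: β = asin((r2−r1)/C) = asin(-1/41) = -1.3976°
wrap1 = π − 2β = 182.7952°
wrap2 = π + 2β = 177.2048°
tangent length = C·cosβ = 40.9878
L = r1·wrap1 + r2·wrap2 + 2·C·cosβ = 10·3.1904 + 9·3.0928 + 2·40.9878 = 141.7147

L=141.715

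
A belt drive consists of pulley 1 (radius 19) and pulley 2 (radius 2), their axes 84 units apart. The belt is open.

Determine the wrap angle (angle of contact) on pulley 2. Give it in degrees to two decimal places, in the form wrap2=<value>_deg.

wrap2=156.65_deg

open belt: β = asin((r2−r1)/C) = asin(-17/84) = -11.6762°
wrap1 = π − 2β = 203.3525°
wrap2 = π + 2β = 156.6475°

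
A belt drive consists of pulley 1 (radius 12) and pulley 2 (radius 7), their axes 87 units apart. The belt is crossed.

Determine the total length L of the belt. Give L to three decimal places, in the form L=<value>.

L=237.856

crossed belt: β = asin((r1+r2)/C) = asin(19/87) = 12.6145°
wrap1 = wrap2 = π + 2β = 205.2291°
tangent length = C·cosβ = 84.8999
L = (r1+r2)·wrap + 2·C·cosβ = 19·3.5819 + 2·84.8999 = 237.8564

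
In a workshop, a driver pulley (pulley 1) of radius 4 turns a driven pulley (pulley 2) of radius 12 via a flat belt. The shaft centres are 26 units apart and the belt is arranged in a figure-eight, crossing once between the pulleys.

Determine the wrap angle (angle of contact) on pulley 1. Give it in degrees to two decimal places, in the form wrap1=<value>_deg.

wrap1=255.96_deg

crossed belt: β = asin((r1+r2)/C) = asin(16/26) = 37.9799°
wrap1 = wrap2 = π + 2β = 255.9597°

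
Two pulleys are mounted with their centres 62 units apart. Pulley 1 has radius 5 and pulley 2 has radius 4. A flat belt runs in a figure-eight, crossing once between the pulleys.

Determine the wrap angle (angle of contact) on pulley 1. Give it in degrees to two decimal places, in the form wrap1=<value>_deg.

crossed belt: β = asin((r1+r2)/C) = asin(9/62) = 8.3466°
wrap1 = wrap2 = π + 2β = 196.6932°

wrap1=196.69_deg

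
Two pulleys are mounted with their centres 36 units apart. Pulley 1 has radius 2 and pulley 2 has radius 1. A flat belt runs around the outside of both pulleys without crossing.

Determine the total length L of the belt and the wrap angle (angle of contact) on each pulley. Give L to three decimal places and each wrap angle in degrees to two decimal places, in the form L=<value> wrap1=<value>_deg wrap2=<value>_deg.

L=81.453 wrap1=183.18_deg wrap2=176.82_deg

open belt: β = asin((r2−r1)/C) = asin(-1/36) = -1.5918°
wrap1 = π − 2β = 183.1835°
wrap2 = π + 2β = 176.8165°
tangent length = C·cosβ = 35.9861
L = r1·wrap1 + r2·wrap2 + 2·C·cosβ = 2·3.1972 + 1·3.0860 + 2·35.9861 = 81.4526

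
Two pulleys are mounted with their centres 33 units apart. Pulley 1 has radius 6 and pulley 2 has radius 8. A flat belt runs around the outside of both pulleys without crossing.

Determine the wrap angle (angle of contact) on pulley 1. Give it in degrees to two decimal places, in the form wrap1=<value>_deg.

open belt: β = asin((r2−r1)/C) = asin(2/33) = 3.4746°
wrap1 = π − 2β = 173.0508°
wrap2 = π + 2β = 186.9492°

wrap1=173.05_deg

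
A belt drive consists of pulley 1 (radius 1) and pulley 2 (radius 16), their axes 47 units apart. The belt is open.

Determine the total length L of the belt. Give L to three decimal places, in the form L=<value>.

open belt: β = asin((r2−r1)/C) = asin(15/47) = 18.6115°
wrap1 = π − 2β = 142.7771°
wrap2 = π + 2β = 217.2229°
tangent length = C·cosβ = 44.5421
L = r1·wrap1 + r2·wrap2 + 2·C·cosβ = 1·2.4919 + 16·3.7913 + 2·44.5421 = 152.2362

L=152.236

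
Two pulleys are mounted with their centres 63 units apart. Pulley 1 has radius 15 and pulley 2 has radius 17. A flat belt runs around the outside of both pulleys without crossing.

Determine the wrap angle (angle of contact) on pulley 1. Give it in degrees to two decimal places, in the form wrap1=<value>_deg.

wrap1=176.36_deg

open belt: β = asin((r2−r1)/C) = asin(2/63) = 1.8192°
wrap1 = π − 2β = 176.3616°
wrap2 = π + 2β = 183.6384°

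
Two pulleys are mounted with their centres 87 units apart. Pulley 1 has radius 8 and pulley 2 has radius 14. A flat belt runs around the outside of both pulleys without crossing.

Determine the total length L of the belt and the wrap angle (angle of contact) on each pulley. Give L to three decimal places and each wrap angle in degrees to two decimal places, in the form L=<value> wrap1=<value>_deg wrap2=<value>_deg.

open belt: β = asin((r2−r1)/C) = asin(6/87) = 3.9546°
wrap1 = π − 2β = 172.0909°
wrap2 = π + 2β = 187.9091°
tangent length = C·cosβ = 86.7929
L = r1·wrap1 + r2·wrap2 + 2·C·cosβ = 8·3.0036 + 14·3.2796 + 2·86.7929 = 243.5290

L=243.529 wrap1=172.09_deg wrap2=187.91_deg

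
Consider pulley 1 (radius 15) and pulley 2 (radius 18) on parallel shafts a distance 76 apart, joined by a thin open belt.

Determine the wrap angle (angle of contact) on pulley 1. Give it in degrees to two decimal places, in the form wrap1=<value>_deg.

wrap1=175.48_deg

open belt: β = asin((r2−r1)/C) = asin(3/76) = 2.2623°
wrap1 = π − 2β = 175.4755°
wrap2 = π + 2β = 184.5245°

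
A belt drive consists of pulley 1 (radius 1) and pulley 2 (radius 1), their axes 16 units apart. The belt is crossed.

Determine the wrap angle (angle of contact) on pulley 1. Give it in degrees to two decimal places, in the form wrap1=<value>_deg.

crossed belt: β = asin((r1+r2)/C) = asin(2/16) = 7.1808°
wrap1 = wrap2 = π + 2β = 194.3615°

wrap1=194.36_deg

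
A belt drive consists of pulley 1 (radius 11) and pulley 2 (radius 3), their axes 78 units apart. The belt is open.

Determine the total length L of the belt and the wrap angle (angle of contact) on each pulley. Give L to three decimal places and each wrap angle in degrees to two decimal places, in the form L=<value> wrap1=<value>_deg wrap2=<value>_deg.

L=200.804 wrap1=191.77_deg wrap2=168.23_deg

open belt: β = asin((r2−r1)/C) = asin(-8/78) = -5.8868°
wrap1 = π − 2β = 191.7737°
wrap2 = π + 2β = 168.2263°
tangent length = C·cosβ = 77.5887
L = r1·wrap1 + r2·wrap2 + 2·C·cosβ = 11·3.3471 + 3·2.9361 + 2·77.5887 = 200.8035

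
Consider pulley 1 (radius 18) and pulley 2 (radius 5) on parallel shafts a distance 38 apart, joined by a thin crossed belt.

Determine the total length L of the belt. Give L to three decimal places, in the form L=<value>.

L=162.659

crossed belt: β = asin((r1+r2)/C) = asin(23/38) = 37.2478°
wrap1 = wrap2 = π + 2β = 254.4956°
tangent length = C·cosβ = 30.2490
L = (r1+r2)·wrap + 2·C·cosβ = 23·4.4418 + 2·30.2490 = 162.6590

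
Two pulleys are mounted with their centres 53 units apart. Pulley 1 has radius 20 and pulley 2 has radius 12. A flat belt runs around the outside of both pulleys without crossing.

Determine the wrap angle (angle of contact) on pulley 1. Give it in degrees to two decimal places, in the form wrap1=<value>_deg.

open belt: β = asin((r2−r1)/C) = asin(-8/53) = -8.6816°
wrap1 = π − 2β = 197.3632°
wrap2 = π + 2β = 162.6368°

wrap1=197.36_deg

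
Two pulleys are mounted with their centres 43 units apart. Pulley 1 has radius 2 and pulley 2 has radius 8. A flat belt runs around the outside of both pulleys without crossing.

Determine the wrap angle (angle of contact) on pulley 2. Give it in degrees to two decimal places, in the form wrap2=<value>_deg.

open belt: β = asin((r2−r1)/C) = asin(6/43) = 8.0209°
wrap1 = π − 2β = 163.9581°
wrap2 = π + 2β = 196.0419°

wrap2=196.04_deg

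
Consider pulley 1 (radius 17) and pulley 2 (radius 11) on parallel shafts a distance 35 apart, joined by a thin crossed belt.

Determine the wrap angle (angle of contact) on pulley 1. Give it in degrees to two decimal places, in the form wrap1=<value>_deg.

wrap1=286.26_deg

crossed belt: β = asin((r1+r2)/C) = asin(28/35) = 53.1301°
wrap1 = wrap2 = π + 2β = 286.2602°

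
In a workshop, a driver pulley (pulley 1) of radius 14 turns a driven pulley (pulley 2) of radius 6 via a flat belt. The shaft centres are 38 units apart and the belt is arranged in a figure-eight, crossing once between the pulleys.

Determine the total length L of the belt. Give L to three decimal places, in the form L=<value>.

crossed belt: β = asin((r1+r2)/C) = asin(20/38) = 31.7569°
wrap1 = wrap2 = π + 2β = 243.5137°
tangent length = C·cosβ = 32.3110
L = (r1+r2)·wrap + 2·C·cosβ = 20·4.2501 + 2·32.3110 = 149.6243

L=149.624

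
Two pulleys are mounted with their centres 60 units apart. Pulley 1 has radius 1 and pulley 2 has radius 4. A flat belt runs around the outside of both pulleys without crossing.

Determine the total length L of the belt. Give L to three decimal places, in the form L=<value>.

open belt: β = asin((r2−r1)/C) = asin(3/60) = 2.8660°
wrap1 = π − 2β = 174.2680°
wrap2 = π + 2β = 185.7320°
tangent length = C·cosβ = 59.9250
L = r1·wrap1 + r2·wrap2 + 2·C·cosβ = 1·3.0416 + 4·3.2416 + 2·59.9250 = 135.8580

L=135.858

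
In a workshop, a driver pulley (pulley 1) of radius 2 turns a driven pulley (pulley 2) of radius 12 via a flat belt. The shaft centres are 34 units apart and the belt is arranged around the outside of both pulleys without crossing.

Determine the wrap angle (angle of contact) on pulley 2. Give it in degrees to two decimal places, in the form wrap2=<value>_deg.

open belt: β = asin((r2−r1)/C) = asin(10/34) = 17.1046°
wrap1 = π − 2β = 145.7907°
wrap2 = π + 2β = 214.2093°

wrap2=214.21_deg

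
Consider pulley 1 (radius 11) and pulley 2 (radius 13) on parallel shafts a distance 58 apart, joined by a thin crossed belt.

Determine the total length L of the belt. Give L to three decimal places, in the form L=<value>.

crossed belt: β = asin((r1+r2)/C) = asin(24/58) = 24.4433°
wrap1 = wrap2 = π + 2β = 228.8867°
tangent length = C·cosβ = 52.8015
L = (r1+r2)·wrap + 2·C·cosβ = 24·3.9948 + 2·52.8015 = 201.4789

L=201.479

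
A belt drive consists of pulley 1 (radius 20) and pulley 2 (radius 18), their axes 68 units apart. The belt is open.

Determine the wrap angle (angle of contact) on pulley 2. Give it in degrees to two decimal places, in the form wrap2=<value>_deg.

open belt: β = asin((r2−r1)/C) = asin(-2/68) = -1.6854°
wrap1 = π − 2β = 183.3708°
wrap2 = π + 2β = 176.6292°

wrap2=176.63_deg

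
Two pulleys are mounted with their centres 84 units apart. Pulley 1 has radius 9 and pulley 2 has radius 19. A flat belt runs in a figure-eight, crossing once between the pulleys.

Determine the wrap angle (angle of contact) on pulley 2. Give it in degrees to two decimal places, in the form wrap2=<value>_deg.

crossed belt: β = asin((r1+r2)/C) = asin(28/84) = 19.4712°
wrap1 = wrap2 = π + 2β = 218.9424°

wrap2=218.94_deg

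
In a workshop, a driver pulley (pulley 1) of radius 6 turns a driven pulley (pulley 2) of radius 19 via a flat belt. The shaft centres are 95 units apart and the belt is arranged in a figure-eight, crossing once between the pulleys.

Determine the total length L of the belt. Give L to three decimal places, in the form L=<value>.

crossed belt: β = asin((r1+r2)/C) = asin(25/95) = 15.2575°
wrap1 = wrap2 = π + 2β = 210.5150°
tangent length = C·cosβ = 91.6515
L = (r1+r2)·wrap + 2·C·cosβ = 25·3.6742 + 2·91.6515 = 275.1575

L=275.158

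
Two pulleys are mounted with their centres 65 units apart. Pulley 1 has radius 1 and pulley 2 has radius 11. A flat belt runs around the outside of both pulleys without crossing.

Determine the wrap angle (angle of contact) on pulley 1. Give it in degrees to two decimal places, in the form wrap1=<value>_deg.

wrap1=162.30_deg

open belt: β = asin((r2−r1)/C) = asin(10/65) = 8.8499°
wrap1 = π − 2β = 162.3002°
wrap2 = π + 2β = 197.6998°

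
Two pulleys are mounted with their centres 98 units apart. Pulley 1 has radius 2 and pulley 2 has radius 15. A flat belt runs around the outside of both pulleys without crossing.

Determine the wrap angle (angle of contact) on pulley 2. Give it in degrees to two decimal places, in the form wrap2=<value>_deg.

open belt: β = asin((r2−r1)/C) = asin(13/98) = 7.6229°
wrap1 = π − 2β = 164.7541°
wrap2 = π + 2β = 195.2459°

wrap2=195.25_deg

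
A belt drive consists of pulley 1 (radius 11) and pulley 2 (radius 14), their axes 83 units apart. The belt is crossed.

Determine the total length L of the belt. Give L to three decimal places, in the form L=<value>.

L=252.128

crossed belt: β = asin((r1+r2)/C) = asin(25/83) = 17.5300°
wrap1 = wrap2 = π + 2β = 215.0600°
tangent length = C·cosβ = 79.1454
L = (r1+r2)·wrap + 2·C·cosβ = 25·3.7535 + 2·79.1454 = 252.1285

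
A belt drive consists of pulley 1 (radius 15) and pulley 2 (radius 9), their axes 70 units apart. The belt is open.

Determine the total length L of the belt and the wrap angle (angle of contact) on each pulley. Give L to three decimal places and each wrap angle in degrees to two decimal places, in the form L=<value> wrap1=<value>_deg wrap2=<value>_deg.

open belt: β = asin((r2−r1)/C) = asin(-6/70) = -4.9171°
wrap1 = π − 2β = 189.8342°
wrap2 = π + 2β = 170.1658°
tangent length = C·cosβ = 69.7424
L = r1·wrap1 + r2·wrap2 + 2·C·cosβ = 15·3.3132 + 9·2.9700 + 2·69.7424 = 215.9128

L=215.913 wrap1=189.83_deg wrap2=170.17_deg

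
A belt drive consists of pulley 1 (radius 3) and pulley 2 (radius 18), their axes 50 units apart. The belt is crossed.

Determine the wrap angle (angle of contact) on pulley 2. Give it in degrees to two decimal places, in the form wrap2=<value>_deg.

crossed belt: β = asin((r1+r2)/C) = asin(21/50) = 24.8346°
wrap1 = wrap2 = π + 2β = 229.6692°

wrap2=229.67_deg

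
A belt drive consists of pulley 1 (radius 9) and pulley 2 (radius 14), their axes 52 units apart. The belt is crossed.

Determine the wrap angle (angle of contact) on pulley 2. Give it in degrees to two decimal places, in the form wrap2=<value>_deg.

crossed belt: β = asin((r1+r2)/C) = asin(23/52) = 26.2512°
wrap1 = wrap2 = π + 2β = 232.5024°

wrap2=232.50_deg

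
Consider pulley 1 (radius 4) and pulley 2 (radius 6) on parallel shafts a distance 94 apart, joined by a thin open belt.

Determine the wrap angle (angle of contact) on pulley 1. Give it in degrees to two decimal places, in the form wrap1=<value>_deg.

wrap1=177.56_deg

open belt: β = asin((r2−r1)/C) = asin(2/94) = 1.2192°
wrap1 = π − 2β = 177.5617°
wrap2 = π + 2β = 182.4383°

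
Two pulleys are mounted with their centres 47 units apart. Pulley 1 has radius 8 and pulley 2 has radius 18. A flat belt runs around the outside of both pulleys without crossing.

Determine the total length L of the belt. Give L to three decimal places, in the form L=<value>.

L=177.817

open belt: β = asin((r2−r1)/C) = asin(10/47) = 12.2845°
wrap1 = π − 2β = 155.4310°
wrap2 = π + 2β = 204.5690°
tangent length = C·cosβ = 45.9239
L = r1·wrap1 + r2·wrap2 + 2·C·cosβ = 8·2.7128 + 18·3.5704 + 2·45.9239 = 177.8172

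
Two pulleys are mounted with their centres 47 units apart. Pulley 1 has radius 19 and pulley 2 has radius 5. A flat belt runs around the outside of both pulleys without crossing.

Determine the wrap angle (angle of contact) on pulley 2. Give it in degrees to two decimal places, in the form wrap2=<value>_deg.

wrap2=145.34_deg

open belt: β = asin((r2−r1)/C) = asin(-14/47) = -17.3299°
wrap1 = π − 2β = 214.6597°
wrap2 = π + 2β = 145.3403°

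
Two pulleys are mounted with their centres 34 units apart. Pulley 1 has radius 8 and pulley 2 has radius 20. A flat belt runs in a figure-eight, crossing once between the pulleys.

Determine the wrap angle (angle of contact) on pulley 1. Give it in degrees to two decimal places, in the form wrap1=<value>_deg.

crossed belt: β = asin((r1+r2)/C) = asin(28/34) = 55.4397°
wrap1 = wrap2 = π + 2β = 290.8794°

wrap1=290.88_deg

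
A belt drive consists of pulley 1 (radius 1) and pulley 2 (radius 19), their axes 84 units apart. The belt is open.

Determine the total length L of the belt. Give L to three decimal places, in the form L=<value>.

L=234.704

open belt: β = asin((r2−r1)/C) = asin(18/84) = 12.3736°
wrap1 = π − 2β = 155.2527°
wrap2 = π + 2β = 204.7473°
tangent length = C·cosβ = 82.0488
L = r1·wrap1 + r2·wrap2 + 2·C·cosβ = 1·2.7097 + 19·3.5735 + 2·82.0488 = 234.7040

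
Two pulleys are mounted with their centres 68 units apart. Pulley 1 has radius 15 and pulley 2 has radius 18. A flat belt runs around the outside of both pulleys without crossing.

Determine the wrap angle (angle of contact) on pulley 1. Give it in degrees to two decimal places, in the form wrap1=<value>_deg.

open belt: β = asin((r2−r1)/C) = asin(3/68) = 2.5286°
wrap1 = π − 2β = 174.9428°
wrap2 = π + 2β = 185.0572°

wrap1=174.94_deg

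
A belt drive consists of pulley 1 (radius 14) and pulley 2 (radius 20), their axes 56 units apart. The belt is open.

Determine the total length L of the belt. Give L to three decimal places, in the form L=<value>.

L=219.458

open belt: β = asin((r2−r1)/C) = asin(6/56) = 6.1506°
wrap1 = π − 2β = 167.6987°
wrap2 = π + 2β = 192.3013°
tangent length = C·cosβ = 55.6776
L = r1·wrap1 + r2·wrap2 + 2·C·cosβ = 14·2.9269 + 20·3.3563 + 2·55.6776 = 219.4576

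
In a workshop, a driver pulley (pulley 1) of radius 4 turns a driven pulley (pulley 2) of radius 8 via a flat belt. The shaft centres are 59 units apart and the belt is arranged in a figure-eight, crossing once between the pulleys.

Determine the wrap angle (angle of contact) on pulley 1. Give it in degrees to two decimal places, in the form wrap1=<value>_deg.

crossed belt: β = asin((r1+r2)/C) = asin(12/59) = 11.7353°
wrap1 = wrap2 = π + 2β = 203.4705°

wrap1=203.47_deg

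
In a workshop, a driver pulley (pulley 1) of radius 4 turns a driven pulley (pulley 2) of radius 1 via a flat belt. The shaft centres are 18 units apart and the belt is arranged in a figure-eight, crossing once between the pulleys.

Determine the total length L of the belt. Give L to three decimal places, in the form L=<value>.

crossed belt: β = asin((r1+r2)/C) = asin(5/18) = 16.1276°
wrap1 = wrap2 = π + 2β = 212.2552°
tangent length = C·cosβ = 17.2916
L = (r1+r2)·wrap + 2·C·cosβ = 5·3.7046 + 2·17.2916 = 53.1060

L=53.106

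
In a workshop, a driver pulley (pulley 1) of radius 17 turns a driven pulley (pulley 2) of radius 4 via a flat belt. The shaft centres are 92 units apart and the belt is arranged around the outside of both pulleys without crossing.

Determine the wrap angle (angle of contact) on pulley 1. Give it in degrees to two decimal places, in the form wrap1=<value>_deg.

open belt: β = asin((r2−r1)/C) = asin(-13/92) = -8.1233°
wrap1 = π − 2β = 196.2467°
wrap2 = π + 2β = 163.7533°

wrap1=196.25_deg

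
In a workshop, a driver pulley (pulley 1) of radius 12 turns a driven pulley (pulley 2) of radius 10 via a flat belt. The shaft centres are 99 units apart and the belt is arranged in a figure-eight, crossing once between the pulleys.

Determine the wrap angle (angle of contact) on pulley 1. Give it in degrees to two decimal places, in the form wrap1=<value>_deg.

wrap1=205.68_deg

crossed belt: β = asin((r1+r2)/C) = asin(22/99) = 12.8396°
wrap1 = wrap2 = π + 2β = 205.6792°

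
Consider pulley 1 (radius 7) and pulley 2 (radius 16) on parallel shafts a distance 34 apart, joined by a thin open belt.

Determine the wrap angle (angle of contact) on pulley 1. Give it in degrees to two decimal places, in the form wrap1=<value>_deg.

wrap1=149.30_deg

open belt: β = asin((r2−r1)/C) = asin(9/34) = 15.3495°
wrap1 = π − 2β = 149.3010°
wrap2 = π + 2β = 210.6990°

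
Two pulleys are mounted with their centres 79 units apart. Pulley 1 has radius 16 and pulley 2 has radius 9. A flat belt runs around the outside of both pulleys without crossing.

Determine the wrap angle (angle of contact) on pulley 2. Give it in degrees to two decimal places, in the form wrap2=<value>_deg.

open belt: β = asin((r2−r1)/C) = asin(-7/79) = -5.0835°
wrap1 = π − 2β = 190.1670°
wrap2 = π + 2β = 169.8330°

wrap2=169.83_deg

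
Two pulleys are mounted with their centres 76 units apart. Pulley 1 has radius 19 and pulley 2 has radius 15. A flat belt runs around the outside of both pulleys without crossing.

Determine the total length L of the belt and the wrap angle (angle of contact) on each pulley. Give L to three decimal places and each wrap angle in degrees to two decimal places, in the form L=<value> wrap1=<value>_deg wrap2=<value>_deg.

L=259.025 wrap1=186.03_deg wrap2=173.97_deg

open belt: β = asin((r2−r1)/C) = asin(-4/76) = -3.0170°
wrap1 = π − 2β = 186.0339°
wrap2 = π + 2β = 173.9661°
tangent length = C·cosβ = 75.8947
L = r1·wrap1 + r2·wrap2 + 2·C·cosβ = 19·3.2469 + 15·3.0363 + 2·75.8947 = 259.0247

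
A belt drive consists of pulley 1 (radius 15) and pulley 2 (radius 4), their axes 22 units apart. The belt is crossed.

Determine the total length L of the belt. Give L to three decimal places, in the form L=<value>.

L=121.484

crossed belt: β = asin((r1+r2)/C) = asin(19/22) = 59.7274°
wrap1 = wrap2 = π + 2β = 299.4547°
tangent length = C·cosβ = 11.0905
L = (r1+r2)·wrap + 2·C·cosβ = 19·5.2265 + 2·11.0905 = 121.4840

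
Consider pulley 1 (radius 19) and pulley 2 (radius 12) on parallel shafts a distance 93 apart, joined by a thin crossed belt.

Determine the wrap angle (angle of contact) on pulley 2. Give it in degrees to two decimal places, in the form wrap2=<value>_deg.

wrap2=218.94_deg

crossed belt: β = asin((r1+r2)/C) = asin(31/93) = 19.4712°
wrap1 = wrap2 = π + 2β = 218.9424°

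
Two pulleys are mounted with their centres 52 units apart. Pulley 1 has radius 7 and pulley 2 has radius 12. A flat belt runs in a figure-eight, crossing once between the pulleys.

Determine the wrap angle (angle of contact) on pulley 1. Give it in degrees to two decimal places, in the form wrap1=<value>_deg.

crossed belt: β = asin((r1+r2)/C) = asin(19/52) = 21.4313°
wrap1 = wrap2 = π + 2β = 222.8625°

wrap1=222.86_deg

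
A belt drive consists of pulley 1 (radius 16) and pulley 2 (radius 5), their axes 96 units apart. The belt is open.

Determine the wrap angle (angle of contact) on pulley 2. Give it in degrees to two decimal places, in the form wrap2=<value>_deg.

wrap2=166.84_deg

open belt: β = asin((r2−r1)/C) = asin(-11/96) = -6.5796°
wrap1 = π − 2β = 193.1592°
wrap2 = π + 2β = 166.8408°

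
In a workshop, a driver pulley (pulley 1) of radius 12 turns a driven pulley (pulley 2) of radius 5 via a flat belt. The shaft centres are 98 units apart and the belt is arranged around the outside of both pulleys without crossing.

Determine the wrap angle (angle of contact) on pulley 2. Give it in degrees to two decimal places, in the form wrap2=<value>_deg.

wrap2=171.81_deg

open belt: β = asin((r2−r1)/C) = asin(-7/98) = -4.0960°
wrap1 = π − 2β = 188.1921°
wrap2 = π + 2β = 171.8079°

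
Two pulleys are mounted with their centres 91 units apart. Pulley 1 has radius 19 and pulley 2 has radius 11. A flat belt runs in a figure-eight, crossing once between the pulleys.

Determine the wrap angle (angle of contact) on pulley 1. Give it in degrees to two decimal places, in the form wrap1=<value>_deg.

crossed belt: β = asin((r1+r2)/C) = asin(30/91) = 19.2488°
wrap1 = wrap2 = π + 2β = 218.4975°

wrap1=218.50_deg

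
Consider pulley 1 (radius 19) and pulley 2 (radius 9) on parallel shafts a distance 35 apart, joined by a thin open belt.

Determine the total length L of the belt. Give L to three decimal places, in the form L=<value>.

L=160.842

open belt: β = asin((r2−r1)/C) = asin(-10/35) = -16.6015°
wrap1 = π − 2β = 213.2031°
wrap2 = π + 2β = 146.7969°
tangent length = C·cosβ = 33.5410
L = r1·wrap1 + r2·wrap2 + 2·C·cosβ = 19·3.7211 + 9·2.5621 + 2·33.5410 = 160.8417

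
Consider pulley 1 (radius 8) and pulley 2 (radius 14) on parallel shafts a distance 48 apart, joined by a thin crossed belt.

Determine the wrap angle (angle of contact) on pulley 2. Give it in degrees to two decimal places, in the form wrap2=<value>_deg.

wrap2=234.56_deg

crossed belt: β = asin((r1+r2)/C) = asin(22/48) = 27.2796°
wrap1 = wrap2 = π + 2β = 234.5592°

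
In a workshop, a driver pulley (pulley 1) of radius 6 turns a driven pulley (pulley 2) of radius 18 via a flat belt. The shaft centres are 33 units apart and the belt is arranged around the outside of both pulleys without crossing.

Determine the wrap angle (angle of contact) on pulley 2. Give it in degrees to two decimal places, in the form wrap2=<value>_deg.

wrap2=222.65_deg

open belt: β = asin((r2−r1)/C) = asin(12/33) = 21.3237°
wrap1 = π − 2β = 137.3526°
wrap2 = π + 2β = 222.6474°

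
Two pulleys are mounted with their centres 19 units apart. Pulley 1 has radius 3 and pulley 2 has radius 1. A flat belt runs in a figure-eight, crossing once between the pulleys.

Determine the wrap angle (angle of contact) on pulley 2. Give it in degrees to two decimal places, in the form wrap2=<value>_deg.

crossed belt: β = asin((r1+r2)/C) = asin(4/19) = 12.1532°
wrap1 = wrap2 = π + 2β = 204.3064°

wrap2=204.31_deg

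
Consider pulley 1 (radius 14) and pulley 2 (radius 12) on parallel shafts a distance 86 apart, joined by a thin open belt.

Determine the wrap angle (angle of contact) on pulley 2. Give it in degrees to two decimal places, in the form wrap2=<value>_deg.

open belt: β = asin((r2−r1)/C) = asin(-2/86) = -1.3326°
wrap1 = π − 2β = 182.6652°
wrap2 = π + 2β = 177.3348°

wrap2=177.33_deg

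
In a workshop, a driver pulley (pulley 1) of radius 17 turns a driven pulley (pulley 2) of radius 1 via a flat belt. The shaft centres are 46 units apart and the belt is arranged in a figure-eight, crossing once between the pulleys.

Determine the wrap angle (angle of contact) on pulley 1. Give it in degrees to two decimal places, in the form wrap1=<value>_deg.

crossed belt: β = asin((r1+r2)/C) = asin(18/46) = 23.0357°
wrap1 = wrap2 = π + 2β = 226.0714°

wrap1=226.07_deg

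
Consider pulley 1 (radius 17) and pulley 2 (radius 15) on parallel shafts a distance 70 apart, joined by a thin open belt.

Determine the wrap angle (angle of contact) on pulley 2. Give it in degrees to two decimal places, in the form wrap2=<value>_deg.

wrap2=176.73_deg

open belt: β = asin((r2−r1)/C) = asin(-2/70) = -1.6372°
wrap1 = π − 2β = 183.2745°
wrap2 = π + 2β = 176.7255°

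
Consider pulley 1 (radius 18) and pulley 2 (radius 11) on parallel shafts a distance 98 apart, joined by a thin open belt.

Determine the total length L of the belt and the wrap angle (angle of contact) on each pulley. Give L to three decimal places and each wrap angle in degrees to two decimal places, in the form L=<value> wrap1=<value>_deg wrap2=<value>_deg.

open belt: β = asin((r2−r1)/C) = asin(-7/98) = -4.0960°
wrap1 = π − 2β = 188.1921°
wrap2 = π + 2β = 171.8079°
tangent length = C·cosβ = 97.7497
L = r1·wrap1 + r2·wrap2 + 2·C·cosβ = 18·3.2846 + 11·2.9986 + 2·97.7497 = 287.6064

L=287.606 wrap1=188.19_deg wrap2=171.81_deg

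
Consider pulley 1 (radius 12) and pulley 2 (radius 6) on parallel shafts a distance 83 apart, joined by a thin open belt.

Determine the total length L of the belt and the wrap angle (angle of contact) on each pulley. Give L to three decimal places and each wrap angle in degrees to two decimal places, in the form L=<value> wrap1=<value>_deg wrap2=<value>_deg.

open belt: β = asin((r2−r1)/C) = asin(-6/83) = -4.1455°
wrap1 = π − 2β = 188.2910°
wrap2 = π + 2β = 171.7090°
tangent length = C·cosβ = 82.7828
L = r1·wrap1 + r2·wrap2 + 2·C·cosβ = 12·3.2863 + 6·2.9969 + 2·82.7828 = 222.9826

L=222.983 wrap1=188.29_deg wrap2=171.71_deg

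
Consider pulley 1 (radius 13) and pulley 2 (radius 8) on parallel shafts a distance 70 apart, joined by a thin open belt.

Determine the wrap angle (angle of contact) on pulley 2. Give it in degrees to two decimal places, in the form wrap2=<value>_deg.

wrap2=171.81_deg

open belt: β = asin((r2−r1)/C) = asin(-5/70) = -4.0960°
wrap1 = π − 2β = 188.1921°
wrap2 = π + 2β = 171.8079°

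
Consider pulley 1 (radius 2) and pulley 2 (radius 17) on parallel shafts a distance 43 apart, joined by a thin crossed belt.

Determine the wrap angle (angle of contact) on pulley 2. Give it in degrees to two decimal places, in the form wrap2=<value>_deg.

wrap2=232.45_deg

crossed belt: β = asin((r1+r2)/C) = asin(19/43) = 26.2226°
wrap1 = wrap2 = π + 2β = 232.4453°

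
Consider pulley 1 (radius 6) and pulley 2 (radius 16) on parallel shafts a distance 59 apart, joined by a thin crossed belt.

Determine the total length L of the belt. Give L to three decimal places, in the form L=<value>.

L=195.418

crossed belt: β = asin((r1+r2)/C) = asin(22/59) = 21.8934°
wrap1 = wrap2 = π + 2β = 223.7869°
tangent length = C·cosβ = 54.7449
L = (r1+r2)·wrap + 2·C·cosβ = 22·3.9058 + 2·54.7449 = 195.4177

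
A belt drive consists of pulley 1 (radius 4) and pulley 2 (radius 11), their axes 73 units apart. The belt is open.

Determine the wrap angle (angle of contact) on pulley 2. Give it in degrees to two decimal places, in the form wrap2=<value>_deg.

wrap2=191.01_deg

open belt: β = asin((r2−r1)/C) = asin(7/73) = 5.5026°
wrap1 = π − 2β = 168.9949°
wrap2 = π + 2β = 191.0051°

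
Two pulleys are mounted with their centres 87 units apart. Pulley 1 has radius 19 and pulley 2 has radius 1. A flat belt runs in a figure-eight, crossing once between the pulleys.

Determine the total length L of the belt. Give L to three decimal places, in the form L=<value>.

L=241.450

crossed belt: β = asin((r1+r2)/C) = asin(20/87) = 13.2903°
wrap1 = wrap2 = π + 2β = 206.5806°
tangent length = C·cosβ = 84.6699
L = (r1+r2)·wrap + 2·C·cosβ = 20·3.6055 + 2·84.6699 = 241.4501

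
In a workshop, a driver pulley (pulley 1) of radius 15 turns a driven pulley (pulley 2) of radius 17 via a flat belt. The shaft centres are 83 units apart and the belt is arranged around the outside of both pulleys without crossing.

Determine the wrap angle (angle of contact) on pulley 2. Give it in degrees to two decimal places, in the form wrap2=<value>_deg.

open belt: β = asin((r2−r1)/C) = asin(2/83) = 1.3808°
wrap1 = π − 2β = 177.2385°
wrap2 = π + 2β = 182.7615°

wrap2=182.76_deg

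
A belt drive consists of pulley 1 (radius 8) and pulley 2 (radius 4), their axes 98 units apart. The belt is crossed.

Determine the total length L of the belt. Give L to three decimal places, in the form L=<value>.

crossed belt: β = asin((r1+r2)/C) = asin(12/98) = 7.0335°
wrap1 = wrap2 = π + 2β = 194.0669°
tangent length = C·cosβ = 97.2625
L = (r1+r2)·wrap + 2·C·cosβ = 12·3.3871 + 2·97.2625 = 235.1703

L=235.170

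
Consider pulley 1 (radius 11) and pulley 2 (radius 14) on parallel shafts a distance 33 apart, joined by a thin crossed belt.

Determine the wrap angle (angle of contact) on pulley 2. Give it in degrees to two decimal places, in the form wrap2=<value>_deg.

wrap2=278.50_deg

crossed belt: β = asin((r1+r2)/C) = asin(25/33) = 49.2509°
wrap1 = wrap2 = π + 2β = 278.5019°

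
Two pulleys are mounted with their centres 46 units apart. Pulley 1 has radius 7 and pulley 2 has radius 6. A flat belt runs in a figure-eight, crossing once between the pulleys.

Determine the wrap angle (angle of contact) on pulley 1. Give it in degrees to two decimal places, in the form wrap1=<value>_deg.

crossed belt: β = asin((r1+r2)/C) = asin(13/46) = 16.4160°
wrap1 = wrap2 = π + 2β = 212.8319°

wrap1=212.83_deg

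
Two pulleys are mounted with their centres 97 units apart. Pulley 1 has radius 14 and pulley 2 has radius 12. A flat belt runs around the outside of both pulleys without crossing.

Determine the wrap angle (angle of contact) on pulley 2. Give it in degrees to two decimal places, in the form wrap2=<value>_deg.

open belt: β = asin((r2−r1)/C) = asin(-2/97) = -1.1814°
wrap1 = π − 2β = 182.3629°
wrap2 = π + 2β = 177.6371°

wrap2=177.64_deg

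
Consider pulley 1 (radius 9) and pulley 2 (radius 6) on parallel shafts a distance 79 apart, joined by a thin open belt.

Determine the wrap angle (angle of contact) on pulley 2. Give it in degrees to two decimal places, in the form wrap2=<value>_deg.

wrap2=175.65_deg

open belt: β = asin((r2−r1)/C) = asin(-3/79) = -2.1763°
wrap1 = π − 2β = 184.3526°
wrap2 = π + 2β = 175.6474°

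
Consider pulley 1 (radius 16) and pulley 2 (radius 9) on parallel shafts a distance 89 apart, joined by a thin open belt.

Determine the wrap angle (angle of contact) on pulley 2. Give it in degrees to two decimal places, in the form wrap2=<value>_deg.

open belt: β = asin((r2−r1)/C) = asin(-7/89) = -4.5111°
wrap1 = π − 2β = 189.0221°
wrap2 = π + 2β = 170.9779°

wrap2=170.98_deg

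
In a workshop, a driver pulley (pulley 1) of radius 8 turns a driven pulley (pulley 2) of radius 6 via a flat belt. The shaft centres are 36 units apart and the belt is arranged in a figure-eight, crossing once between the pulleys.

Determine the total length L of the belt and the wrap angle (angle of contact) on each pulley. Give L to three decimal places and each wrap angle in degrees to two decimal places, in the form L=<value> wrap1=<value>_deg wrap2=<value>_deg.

L=121.499 wrap1=225.77_deg wrap2=225.77_deg

crossed belt: β = asin((r1+r2)/C) = asin(14/36) = 22.8854°
wrap1 = wrap2 = π + 2β = 225.7708°
tangent length = C·cosβ = 33.1662
L = (r1+r2)·wrap + 2·C·cosβ = 14·3.9404 + 2·33.1662 = 121.4987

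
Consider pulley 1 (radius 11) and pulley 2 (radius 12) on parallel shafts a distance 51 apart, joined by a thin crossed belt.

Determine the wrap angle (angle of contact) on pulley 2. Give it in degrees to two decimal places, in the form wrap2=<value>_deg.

crossed belt: β = asin((r1+r2)/C) = asin(23/51) = 26.8066°
wrap1 = wrap2 = π + 2β = 233.6132°

wrap2=233.61_deg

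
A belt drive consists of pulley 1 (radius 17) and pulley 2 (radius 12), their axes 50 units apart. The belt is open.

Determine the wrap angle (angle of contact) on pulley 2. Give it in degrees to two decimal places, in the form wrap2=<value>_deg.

wrap2=168.52_deg

open belt: β = asin((r2−r1)/C) = asin(-5/50) = -5.7392°
wrap1 = π − 2β = 191.4783°
wrap2 = π + 2β = 168.5217°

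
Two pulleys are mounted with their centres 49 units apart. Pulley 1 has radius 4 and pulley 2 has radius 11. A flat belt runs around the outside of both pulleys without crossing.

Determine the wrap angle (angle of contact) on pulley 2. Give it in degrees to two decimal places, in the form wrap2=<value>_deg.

wrap2=196.43_deg

open belt: β = asin((r2−r1)/C) = asin(7/49) = 8.2132°
wrap1 = π − 2β = 163.5736°
wrap2 = π + 2β = 196.4264°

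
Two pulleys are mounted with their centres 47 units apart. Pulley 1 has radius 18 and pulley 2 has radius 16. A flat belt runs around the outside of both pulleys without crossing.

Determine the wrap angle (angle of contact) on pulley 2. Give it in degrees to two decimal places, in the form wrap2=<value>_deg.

wrap2=175.12_deg

open belt: β = asin((r2−r1)/C) = asin(-2/47) = -2.4389°
wrap1 = π − 2β = 184.8777°
wrap2 = π + 2β = 175.1223°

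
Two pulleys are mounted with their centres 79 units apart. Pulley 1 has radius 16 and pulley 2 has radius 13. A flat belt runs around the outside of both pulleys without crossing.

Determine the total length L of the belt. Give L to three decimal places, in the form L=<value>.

L=249.220

open belt: β = asin((r2−r1)/C) = asin(-3/79) = -2.1763°
wrap1 = π − 2β = 184.3526°
wrap2 = π + 2β = 175.6474°
tangent length = C·cosβ = 78.9430
L = r1·wrap1 + r2·wrap2 + 2·C·cosβ = 16·3.2176 + 13·3.0656 + 2·78.9430 = 249.2201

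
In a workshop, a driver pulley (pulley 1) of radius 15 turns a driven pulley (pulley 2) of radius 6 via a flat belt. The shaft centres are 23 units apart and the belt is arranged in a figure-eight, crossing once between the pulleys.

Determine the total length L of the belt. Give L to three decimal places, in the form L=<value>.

L=133.064

crossed belt: β = asin((r1+r2)/C) = asin(21/23) = 65.9294°
wrap1 = wrap2 = π + 2β = 311.8588°
tangent length = C·cosβ = 9.3808
L = (r1+r2)·wrap + 2·C·cosβ = 21·5.4430 + 2·9.3808 = 133.0639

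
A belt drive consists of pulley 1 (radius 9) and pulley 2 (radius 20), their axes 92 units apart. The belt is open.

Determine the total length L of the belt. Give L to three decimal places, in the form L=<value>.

open belt: β = asin((r2−r1)/C) = asin(11/92) = 6.8670°
wrap1 = π − 2β = 166.2660°
wrap2 = π + 2β = 193.7340°
tangent length = C·cosβ = 91.3400
L = r1·wrap1 + r2·wrap2 + 2·C·cosβ = 9·2.9019 + 20·3.3813 + 2·91.3400 = 276.4230

L=276.423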